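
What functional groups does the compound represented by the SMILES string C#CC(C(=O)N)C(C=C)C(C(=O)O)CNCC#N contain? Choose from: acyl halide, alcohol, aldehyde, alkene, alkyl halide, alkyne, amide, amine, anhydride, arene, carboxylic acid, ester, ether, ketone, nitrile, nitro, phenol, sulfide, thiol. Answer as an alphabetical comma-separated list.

alkene, alkyne, amide, amine, carboxylic acid, nitrile

Reading the structure from left to right:
  HC≡C: C≡C triple bond → alkyne.
  CH(CONH2): pendant –CONH2: carbonyl C bonded to C and N → amide.
  CH(CH=CH2): pendant –CH=CH2: C=C double bond → alkene.
  CH(COOH): pendant –COOH: carbonyl C bonded to C and –OH → carboxylic acid.
  CH2NHCH2: C–N–C with sp³ carbons and no adjacent C=O → amine (secondary).
  CN: –C≡N: carbon triple-bonded to nitrogen → nitrile.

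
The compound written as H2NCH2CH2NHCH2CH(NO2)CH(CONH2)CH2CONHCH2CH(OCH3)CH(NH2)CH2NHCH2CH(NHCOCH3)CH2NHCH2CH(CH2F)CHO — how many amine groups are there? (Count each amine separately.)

–NH2 on an sp³ carbon with no adjacent C=O → amine.
C–N–C with sp³ carbons and no adjacent C=O → amine (secondary).
–NO2 on an sp³ carbon → nitro (the N=O is not a carbonyl).
pendant –CONH2: carbonyl C bonded to C and N → amide.
–C(=O)–N– linkage → amide (the N is not an amine).
pendant –OCH3: C–O–C with sp³ C, no adjacent C=O → ether.
–NH2 on an sp³ carbon with no adjacent C=O → amine.
C–N–C with sp³ carbons and no adjacent C=O → amine (secondary).
pendant –NHC(=O)CH3: N bonded to a carbonyl → amide (not amine).
C–N–C with sp³ carbons and no adjacent C=O → amine (secondary).
pendant –CH2X: halogen on sp³ carbon → alkyl halide.
terminal –CHO: carbonyl C bonded to H and C → aldehyde.
Amine appears at: H2NCH2, CH2NHCH2, CH(NH2), CH2NHCH2, CH2NHCH2 → 5.

5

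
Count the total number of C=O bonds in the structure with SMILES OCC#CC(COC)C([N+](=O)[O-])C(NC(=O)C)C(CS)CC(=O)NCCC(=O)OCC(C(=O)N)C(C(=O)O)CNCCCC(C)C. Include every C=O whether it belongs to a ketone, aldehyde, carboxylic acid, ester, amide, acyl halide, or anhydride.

CH(NHCOCH3): amide, 1 C=O (running total 1).
CH2CONHCH2: amide, 1 C=O (running total 2).
CH2COOCH2: ester, 1 C=O (running total 3).
CH(CONH2): amide, 1 C=O (running total 4).
CH(COOH): carboxylic acid, 1 C=O (running total 5).

5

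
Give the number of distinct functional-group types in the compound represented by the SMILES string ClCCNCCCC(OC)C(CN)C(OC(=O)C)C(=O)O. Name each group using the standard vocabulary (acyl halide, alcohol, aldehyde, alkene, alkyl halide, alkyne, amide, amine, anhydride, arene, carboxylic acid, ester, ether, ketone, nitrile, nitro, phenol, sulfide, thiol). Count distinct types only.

Reading the structure from left to right:
  ClCH2: halogen on an sp³ carbon → alkyl halide.
  CH2NHCH2: C–N–C with sp³ carbons and no adjacent C=O → amine (secondary).
  CH(OCH3): pendant –OCH3: C–O–C with sp³ C, no adjacent C=O → ether.
  CH(CH2NH2): pendant –CH2NH2: N on sp³ C, no adjacent C=O → amine.
  CH(OCOCH3): pendant –OC(=O)CH3: an acyloxy group → ester.
  COOH: –COOH: carbonyl C bonded to –OH and C → carboxylic acid (the –OH is not a separate alcohol).
Distinct types present: alkyl halide, amine, carboxylic acid, ester, ether.

5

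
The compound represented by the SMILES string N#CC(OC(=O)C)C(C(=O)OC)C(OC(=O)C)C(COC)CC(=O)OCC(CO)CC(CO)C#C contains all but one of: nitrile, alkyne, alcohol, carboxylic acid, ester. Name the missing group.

nitrile: present (N≡C — N≡C–: carbon triple-bonded to nitrogen → nitrile).
alcohol: present (CH(CH2OH) — pendant –CH2OH on an sp³ backbone C → alcohol).
ester: present (CH(OCOCH3) — pendant –OC(=O)CH3: an acyloxy group → ester).
alkyne: present (C≡CH — C≡C triple bond → alkyne).
carboxylic acid: absent. In each of CH(OCOCH3), CH(COOCH3) and CH2COOCH2, the acyl oxygen is bonded to carbon (–O–C), not to H, so this is an ester.

carboxylic acid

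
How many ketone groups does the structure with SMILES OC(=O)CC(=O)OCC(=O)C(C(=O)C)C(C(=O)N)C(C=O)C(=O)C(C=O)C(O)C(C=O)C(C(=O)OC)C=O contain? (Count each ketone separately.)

3

Taking each segment in turn:
  HOOC: –COOH: carbonyl C bonded to –OH and C → carboxylic acid (the –OH is not a separate alcohol).
  CH2COOCH2: –C(=O)–O–C with C on the carbonyl side → ester.
  CO: –C(=O)– with carbon on both sides → ketone.
  CH(COCH3): pendant –COCH3: carbonyl C bonded to two carbons → ketone.
  CH(CONH2): pendant –CONH2: carbonyl C bonded to C and N → amide.
  CH(CHO): pendant –CHO: carbonyl C bonded to C and H → aldehyde.
  CO: –C(=O)– with carbon on both sides → ketone.
  CH(CHO): pendant –CHO: carbonyl C bonded to C and H → aldehyde.
  CH(OH): –OH on an sp³ carbon → alcohol (secondary).
  CH(CHO): pendant –CHO: carbonyl C bonded to C and H → aldehyde.
  CH(COOCH3): pendant –COOCH3: carbonyl C bonded to C and –OCH3 → ester.
  CHO: terminal –CHO: carbonyl C bonded to H and C → aldehyde.
Ketone appears at: CO, CH(COCH3), CO → 3.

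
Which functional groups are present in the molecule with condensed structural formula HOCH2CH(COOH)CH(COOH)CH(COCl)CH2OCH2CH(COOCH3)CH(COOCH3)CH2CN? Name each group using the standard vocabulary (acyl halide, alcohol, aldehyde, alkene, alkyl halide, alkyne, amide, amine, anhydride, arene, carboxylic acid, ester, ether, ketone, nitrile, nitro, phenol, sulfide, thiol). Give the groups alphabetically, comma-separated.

HO– on an sp³ carbon → alcohol.
pendant –COOH: carbonyl C bonded to C and –OH → carboxylic acid.
pendant –COOH: carbonyl C bonded to C and –OH → carboxylic acid.
pendant –C(=O)X: carbonyl C bonded to C and halogen → acyl halide.
C–O–C with sp³ carbons on both sides and no adjacent C=O → ether.
pendant –COOCH3: carbonyl C bonded to C and –OCH3 → ester.
pendant –COOCH3: carbonyl C bonded to C and –OCH3 → ester.
–C≡N: carbon triple-bonded to nitrogen → nitrile.

acyl halide, alcohol, carboxylic acid, ester, ether, nitrile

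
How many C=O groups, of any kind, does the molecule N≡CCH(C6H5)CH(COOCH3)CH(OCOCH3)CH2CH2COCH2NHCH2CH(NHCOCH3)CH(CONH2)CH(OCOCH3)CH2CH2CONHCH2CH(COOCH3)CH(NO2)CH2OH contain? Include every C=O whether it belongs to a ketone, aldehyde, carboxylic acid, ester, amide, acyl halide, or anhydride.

CH(COOCH3): ester, 1 C=O (running total 1).
CH(OCOCH3): ester, 1 C=O (running total 2).
CO: ketone, 1 C=O (running total 3).
CH(NHCOCH3): amide, 1 C=O (running total 4).
CH(CONH2): amide, 1 C=O (running total 5).
CH(OCOCH3): ester, 1 C=O (running total 6).
CH2CONHCH2: amide, 1 C=O (running total 7).
CH(COOCH3): ester, 1 C=O (running total 8).

8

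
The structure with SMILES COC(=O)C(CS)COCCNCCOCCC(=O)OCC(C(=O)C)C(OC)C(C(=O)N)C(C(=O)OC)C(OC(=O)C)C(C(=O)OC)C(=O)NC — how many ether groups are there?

3

Taking each segment in turn:
  CH3OOC: CH3O–C(=O)–: carbonyl C bonded to C and to –OCH3 → ester (not ketone + ether).
  CH(CH2SH): pendant –CH2SH → thiol.
  CH2OCH2: C–O–C with sp³ carbons on both sides and no adjacent C=O → ether.
  CH2NHCH2: C–N–C with sp³ carbons and no adjacent C=O → amine (secondary).
  CH2OCH2: C–O–C with sp³ carbons on both sides and no adjacent C=O → ether.
  CH2COOCH2: –C(=O)–O–C with C on the carbonyl side → ester.
  CH(COCH3): pendant –COCH3: carbonyl C bonded to two carbons → ketone.
  CH(OCH3): pendant –OCH3: C–O–C with sp³ C, no adjacent C=O → ether.
  CH(CONH2): pendant –CONH2: carbonyl C bonded to C and N → amide.
  CH(COOCH3): pendant –COOCH3: carbonyl C bonded to C and –OCH3 → ester.
  CH(OCOCH3): pendant –OC(=O)CH3: an acyloxy group → ester.
  CH(COOCH3): pendant –COOCH3: carbonyl C bonded to C and –OCH3 → ester.
  CONHCH3: –C(=O)NHCH3: carbonyl C bonded to C and to N → amide (the N is not an amine).
Ether appears at: CH2OCH2, CH2OCH2, CH(OCH3) → 3.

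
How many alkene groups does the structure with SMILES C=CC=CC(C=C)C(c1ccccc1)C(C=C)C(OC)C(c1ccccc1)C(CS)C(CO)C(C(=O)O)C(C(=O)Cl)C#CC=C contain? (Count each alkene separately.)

Taking each segment in turn:
  CH2=CH: C=C double bond → alkene.
  CH=CH: C=C double bond → alkene.
  CH(CH=CH2): pendant –CH=CH2: C=C double bond → alkene.
  CH(C6H5): pendant –C6H5: benzene ring → arene.
  CH(CH=CH2): pendant –CH=CH2: C=C double bond → alkene.
  CH(OCH3): pendant –OCH3: C–O–C with sp³ C, no adjacent C=O → ether.
  CH(C6H5): pendant –C6H5: benzene ring → arene.
  CH(CH2SH): pendant –CH2SH → thiol.
  CH(CH2OH): pendant –CH2OH on an sp³ backbone C → alcohol.
  CH(COOH): pendant –COOH: carbonyl C bonded to C and –OH → carboxylic acid.
  CH(COCl): pendant –C(=O)X: carbonyl C bonded to C and halogen → acyl halide.
  C≡C: C≡C triple bond → alkyne.
  CH=CH2: C=C double bond → alkene.
Alkene appears at: CH2=CH, CH=CH, CH(CH=CH2), CH(CH=CH2), CH=CH2 → 5.

5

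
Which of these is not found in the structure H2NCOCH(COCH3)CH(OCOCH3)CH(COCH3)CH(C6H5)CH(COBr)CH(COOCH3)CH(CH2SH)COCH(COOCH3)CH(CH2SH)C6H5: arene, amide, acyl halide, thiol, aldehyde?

aldehyde

amide: present (H2NCO — –C(=O)NH2: carbonyl C bonded to C and to N → amide (the N is not a separate amine)).
acyl halide: present (CH(COBr) — pendant –C(=O)X: carbonyl C bonded to C and halogen → acyl halide).
thiol: present (CH(CH2SH) — pendant –CH2SH → thiol).
arene: present (CH(C6H5) — pendant –C6H5: benzene ring → arene).
aldehyde: absent. In each of CH(COCH3) and CO, the carbonyl carbon is bonded to two carbons, so it is a ketone, not an aldehyde.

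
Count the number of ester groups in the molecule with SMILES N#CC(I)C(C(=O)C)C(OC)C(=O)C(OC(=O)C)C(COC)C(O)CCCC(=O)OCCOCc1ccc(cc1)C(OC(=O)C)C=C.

N≡C–: carbon triple-bonded to nitrogen → nitrile.
halogen on an sp³ carbon → alkyl halide.
pendant –COCH3: carbonyl C bonded to two carbons → ketone.
pendant –OCH3: C–O–C with sp³ C, no adjacent C=O → ether.
–C(=O)– with carbon on both sides → ketone.
pendant –OC(=O)CH3: an acyloxy group → ester.
pendant –CH2OCH3: C–O–C linkage → ether.
–OH on an sp³ carbon → alcohol (secondary).
–C(=O)–O–C with C on the carbonyl side → ester.
C–O–C with sp³ carbons on both sides and no adjacent C=O → ether.
para-disubstituted benzene ring → arene.
pendant –OC(=O)CH3: an acyloxy group → ester.
C=C double bond → alkene.
Ester appears at: CH(OCOCH3), CH2COOCH2, CH(OCOCH3) → 3.

3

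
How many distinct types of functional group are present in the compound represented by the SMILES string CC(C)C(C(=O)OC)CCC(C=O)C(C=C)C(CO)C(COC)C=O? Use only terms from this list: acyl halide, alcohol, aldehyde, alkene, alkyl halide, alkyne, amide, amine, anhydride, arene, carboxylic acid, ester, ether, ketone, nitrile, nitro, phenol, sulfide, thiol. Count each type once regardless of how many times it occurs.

5

Working along the chain:
  CH(COOCH3): pendant –COOCH3: carbonyl C bonded to C and –OCH3 → ester.
  CH(CHO): pendant –CHO: carbonyl C bonded to C and H → aldehyde.
  CH(CH=CH2): pendant –CH=CH2: C=C double bond → alkene.
  CH(CH2OH): pendant –CH2OH on an sp³ backbone C → alcohol.
  CH(CH2OCH3): pendant –CH2OCH3: C–O–C linkage → ether.
  CHO: terminal –CHO: carbonyl C bonded to H and C → aldehyde.
Distinct types present: alcohol, aldehyde, alkene, ester, ether.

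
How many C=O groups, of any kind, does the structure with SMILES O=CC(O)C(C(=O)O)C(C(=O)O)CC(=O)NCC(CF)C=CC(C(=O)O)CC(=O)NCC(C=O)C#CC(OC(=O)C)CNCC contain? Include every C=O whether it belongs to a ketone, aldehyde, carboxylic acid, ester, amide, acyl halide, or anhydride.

OHC: aldehyde, 1 C=O (running total 1).
CH(COOH): carboxylic acid, 1 C=O (running total 2).
CH(COOH): carboxylic acid, 1 C=O (running total 3).
CH2CONHCH2: amide, 1 C=O (running total 4).
CH(COOH): carboxylic acid, 1 C=O (running total 5).
CH2CONHCH2: amide, 1 C=O (running total 6).
CH(CHO): aldehyde, 1 C=O (running total 7).
CH(OCOCH3): ester, 1 C=O (running total 8).

8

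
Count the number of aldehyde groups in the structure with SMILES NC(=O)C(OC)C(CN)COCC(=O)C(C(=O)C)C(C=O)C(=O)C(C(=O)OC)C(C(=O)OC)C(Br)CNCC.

1

Taking each segment in turn:
  H2NCO: –C(=O)NH2: carbonyl C bonded to C and to N → amide (the N is not a separate amine).
  CH(OCH3): pendant –OCH3: C–O–C with sp³ C, no adjacent C=O → ether.
  CH(CH2NH2): pendant –CH2NH2: N on sp³ C, no adjacent C=O → amine.
  CH2OCH2: C–O–C with sp³ carbons on both sides and no adjacent C=O → ether.
  CO: –C(=O)– with carbon on both sides → ketone.
  CH(COCH3): pendant –COCH3: carbonyl C bonded to two carbons → ketone.
  CH(CHO): pendant –CHO: carbonyl C bonded to C and H → aldehyde.
  CO: –C(=O)– with carbon on both sides → ketone.
  CH(COOCH3): pendant –COOCH3: carbonyl C bonded to C and –OCH3 → ester.
  CH(COOCH3): pendant –COOCH3: carbonyl C bonded to C and –OCH3 → ester.
  CH(Br): halogen on an sp³ carbon → alkyl halide.
  CH2NHCH2: C–N–C with sp³ carbons and no adjacent C=O → amine (secondary).
Aldehyde appears at: CH(CHO) → 1.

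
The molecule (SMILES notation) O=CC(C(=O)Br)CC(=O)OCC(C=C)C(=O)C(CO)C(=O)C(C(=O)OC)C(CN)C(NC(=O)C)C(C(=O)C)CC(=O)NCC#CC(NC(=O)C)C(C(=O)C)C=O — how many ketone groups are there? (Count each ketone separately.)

4

Reading the structure from left to right:
  OHC: terminal –CHO: carbonyl C bonded to H and C → aldehyde.
  CH(COBr): pendant –C(=O)X: carbonyl C bonded to C and halogen → acyl halide.
  CH2COOCH2: –C(=O)–O–C with C on the carbonyl side → ester.
  CH(CH=CH2): pendant –CH=CH2: C=C double bond → alkene.
  CO: –C(=O)– with carbon on both sides → ketone.
  CH(CH2OH): pendant –CH2OH on an sp³ backbone C → alcohol.
  CO: –C(=O)– with carbon on both sides → ketone.
  CH(COOCH3): pendant –COOCH3: carbonyl C bonded to C and –OCH3 → ester.
  CH(CH2NH2): pendant –CH2NH2: N on sp³ C, no adjacent C=O → amine.
  CH(NHCOCH3): pendant –NHC(=O)CH3: N bonded to a carbonyl → amide (not amine).
  CH(COCH3): pendant –COCH3: carbonyl C bonded to two carbons → ketone.
  CH2CONHCH2: –C(=O)–N– linkage → amide (the N is not an amine).
  C≡C: C≡C triple bond → alkyne.
  CH(NHCOCH3): pendant –NHC(=O)CH3: N bonded to a carbonyl → amide (not amine).
  CH(COCH3): pendant –COCH3: carbonyl C bonded to two carbons → ketone.
  CHO: terminal –CHO: carbonyl C bonded to H and C → aldehyde.
Ketone appears at: CO, CO, CH(COCH3), CH(COCH3) → 4.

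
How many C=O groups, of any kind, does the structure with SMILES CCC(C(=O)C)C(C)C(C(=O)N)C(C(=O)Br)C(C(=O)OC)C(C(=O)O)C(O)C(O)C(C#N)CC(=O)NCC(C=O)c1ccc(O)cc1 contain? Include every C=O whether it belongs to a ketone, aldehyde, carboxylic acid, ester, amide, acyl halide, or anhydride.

7

CH(COCH3): ketone, 1 C=O (running total 1).
CH(CONH2): amide, 1 C=O (running total 2).
CH(COBr): acyl halide, 1 C=O (running total 3).
CH(COOCH3): ester, 1 C=O (running total 4).
CH(COOH): carboxylic acid, 1 C=O (running total 5).
CH2CONHCH2: amide, 1 C=O (running total 6).
CH(CHO): aldehyde, 1 C=O (running total 7).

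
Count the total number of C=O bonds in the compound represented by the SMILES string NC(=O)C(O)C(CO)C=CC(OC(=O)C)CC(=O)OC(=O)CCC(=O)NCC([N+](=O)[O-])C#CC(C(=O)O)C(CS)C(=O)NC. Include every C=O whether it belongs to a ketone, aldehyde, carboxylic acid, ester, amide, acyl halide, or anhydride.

H2NCO: amide, 1 C=O (running total 1).
CH(OCOCH3): ester, 1 C=O (running total 2).
CH2CO-O-COCH2: anhydride, 2 C=O (running total 4).
CH2CONHCH2: amide, 1 C=O (running total 5).
CH(COOH): carboxylic acid, 1 C=O (running total 6).
CONHCH3: amide, 1 C=O (running total 7).

7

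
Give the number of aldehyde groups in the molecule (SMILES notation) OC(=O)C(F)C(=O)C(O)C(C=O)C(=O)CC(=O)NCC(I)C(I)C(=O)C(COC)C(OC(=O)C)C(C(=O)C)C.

1

–COOH: carbonyl C bonded to –OH and C → carboxylic acid (the –OH is not a separate alcohol).
halogen on an sp³ carbon → alkyl halide.
–C(=O)– with carbon on both sides → ketone.
–OH on an sp³ carbon → alcohol (secondary).
pendant –CHO: carbonyl C bonded to C and H → aldehyde.
–C(=O)– with carbon on both sides → ketone.
–C(=O)–N– linkage → amide (the N is not an amine).
halogen on an sp³ carbon → alkyl halide.
halogen on an sp³ carbon → alkyl halide.
–C(=O)– with carbon on both sides → ketone.
pendant –CH2OCH3: C–O–C linkage → ether.
pendant –OC(=O)CH3: an acyloxy group → ester.
pendant –COCH3: carbonyl C bonded to two carbons → ketone.
Aldehyde appears at: CH(CHO) → 1.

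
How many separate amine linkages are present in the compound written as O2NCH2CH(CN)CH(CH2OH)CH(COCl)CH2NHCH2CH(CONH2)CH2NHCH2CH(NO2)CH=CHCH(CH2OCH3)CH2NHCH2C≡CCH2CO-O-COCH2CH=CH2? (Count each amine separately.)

3

–NO2 on carbon → nitro group.
pendant –C≡N: nitrile.
pendant –CH2OH on an sp³ backbone C → alcohol.
pendant –C(=O)X: carbonyl C bonded to C and halogen → acyl halide.
C–N–C with sp³ carbons and no adjacent C=O → amine (secondary).
pendant –CONH2: carbonyl C bonded to C and N → amide.
C–N–C with sp³ carbons and no adjacent C=O → amine (secondary).
–NO2 on an sp³ carbon → nitro (the N=O is not a carbonyl).
C=C double bond → alkene.
pendant –CH2OCH3: C–O–C linkage → ether.
C–N–C with sp³ carbons and no adjacent C=O → amine (secondary).
C≡C triple bond → alkyne.
two acyl groups sharing one oxygen, –C(=O)–O–C(=O)– → anhydride.
C=C double bond → alkene.
Amine appears at: CH2NHCH2, CH2NHCH2, CH2NHCH2 → 3.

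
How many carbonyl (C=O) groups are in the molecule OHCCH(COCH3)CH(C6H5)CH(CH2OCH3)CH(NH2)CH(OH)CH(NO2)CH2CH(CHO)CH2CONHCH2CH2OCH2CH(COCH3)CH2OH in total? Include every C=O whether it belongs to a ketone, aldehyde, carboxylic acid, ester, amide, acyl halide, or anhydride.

5

OHC: aldehyde, 1 C=O (running total 1).
CH(COCH3): ketone, 1 C=O (running total 2).
CH(CHO): aldehyde, 1 C=O (running total 3).
CH2CONHCH2: amide, 1 C=O (running total 4).
CH(COCH3): ketone, 1 C=O (running total 5).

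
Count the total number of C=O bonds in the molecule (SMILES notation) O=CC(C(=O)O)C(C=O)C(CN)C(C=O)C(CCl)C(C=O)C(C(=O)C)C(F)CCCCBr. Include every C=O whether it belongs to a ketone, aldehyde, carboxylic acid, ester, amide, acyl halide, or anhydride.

6

OHC: aldehyde, 1 C=O (running total 1).
CH(COOH): carboxylic acid, 1 C=O (running total 2).
CH(CHO): aldehyde, 1 C=O (running total 3).
CH(CHO): aldehyde, 1 C=O (running total 4).
CH(CHO): aldehyde, 1 C=O (running total 5).
CH(COCH3): ketone, 1 C=O (running total 6).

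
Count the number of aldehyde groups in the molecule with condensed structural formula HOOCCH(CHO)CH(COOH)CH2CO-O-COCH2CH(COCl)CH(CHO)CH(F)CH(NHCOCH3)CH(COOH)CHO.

3

Reading the structure from left to right:
  HOOC: –COOH: carbonyl C bonded to –OH and C → carboxylic acid (the –OH is not a separate alcohol).
  CH(CHO): pendant –CHO: carbonyl C bonded to C and H → aldehyde.
  CH(COOH): pendant –COOH: carbonyl C bonded to C and –OH → carboxylic acid.
  CH2CO-O-COCH2: two acyl groups sharing one oxygen, –C(=O)–O–C(=O)– → anhydride.
  CH(COCl): pendant –C(=O)X: carbonyl C bonded to C and halogen → acyl halide.
  CH(CHO): pendant –CHO: carbonyl C bonded to C and H → aldehyde.
  CH(F): halogen on an sp³ carbon → alkyl halide.
  CH(NHCOCH3): pendant –NHC(=O)CH3: N bonded to a carbonyl → amide (not amine).
  CH(COOH): pendant –COOH: carbonyl C bonded to C and –OH → carboxylic acid.
  CHO: terminal –CHO: carbonyl C bonded to H and C → aldehyde.
Aldehyde appears at: CH(CHO), CH(CHO), CHO → 3.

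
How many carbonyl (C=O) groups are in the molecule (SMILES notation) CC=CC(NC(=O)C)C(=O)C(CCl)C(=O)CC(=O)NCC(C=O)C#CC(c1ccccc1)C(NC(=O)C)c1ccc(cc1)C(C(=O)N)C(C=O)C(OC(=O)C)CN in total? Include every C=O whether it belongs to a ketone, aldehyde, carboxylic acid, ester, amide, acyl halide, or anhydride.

CH(NHCOCH3): amide, 1 C=O (running total 1).
CO: ketone, 1 C=O (running total 2).
CO: ketone, 1 C=O (running total 3).
CH2CONHCH2: amide, 1 C=O (running total 4).
CH(CHO): aldehyde, 1 C=O (running total 5).
CH(NHCOCH3): amide, 1 C=O (running total 6).
CH(CONH2): amide, 1 C=O (running total 7).
CH(CHO): aldehyde, 1 C=O (running total 8).
CH(OCOCH3): ester, 1 C=O (running total 9).

9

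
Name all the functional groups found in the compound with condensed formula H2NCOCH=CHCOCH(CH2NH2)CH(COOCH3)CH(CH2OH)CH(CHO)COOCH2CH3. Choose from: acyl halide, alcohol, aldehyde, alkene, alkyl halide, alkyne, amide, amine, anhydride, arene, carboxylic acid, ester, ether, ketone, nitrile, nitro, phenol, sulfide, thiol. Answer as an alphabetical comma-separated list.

Working along the chain:
  H2NCO: –C(=O)NH2: carbonyl C bonded to C and to N → amide (the N is not a separate amine).
  CH=CH: C=C double bond → alkene.
  CO: –C(=O)– with carbon on both sides → ketone.
  CH(CH2NH2): pendant –CH2NH2: N on sp³ C, no adjacent C=O → amine.
  CH(COOCH3): pendant –COOCH3: carbonyl C bonded to C and –OCH3 → ester.
  CH(CH2OH): pendant –CH2OH on an sp³ backbone C → alcohol.
  CH(CHO): pendant –CHO: carbonyl C bonded to C and H → aldehyde.
  COOCH2CH3: –C(=O)OCH2CH3: carbonyl C bonded to C and to –OEt → ester.

alcohol, aldehyde, alkene, amide, amine, ester, ketone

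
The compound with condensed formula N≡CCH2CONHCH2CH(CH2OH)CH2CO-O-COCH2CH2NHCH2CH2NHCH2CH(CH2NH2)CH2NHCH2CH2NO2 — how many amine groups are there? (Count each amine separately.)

Reading the structure from left to right:
  N≡C: N≡C–: carbon triple-bonded to nitrogen → nitrile.
  CH2CONHCH2: –C(=O)–N– linkage → amide (the N is not an amine).
  CH(CH2OH): pendant –CH2OH on an sp³ backbone C → alcohol.
  CH2CO-O-COCH2: two acyl groups sharing one oxygen, –C(=O)–O–C(=O)– → anhydride.
  CH2NHCH2: C–N–C with sp³ carbons and no adjacent C=O → amine (secondary).
  CH2NHCH2: C–N–C with sp³ carbons and no adjacent C=O → amine (secondary).
  CH(CH2NH2): pendant –CH2NH2: N on sp³ C, no adjacent C=O → amine.
  CH2NHCH2: C–N–C with sp³ carbons and no adjacent C=O → amine (secondary).
  CH2NO2: –NO2 on carbon → nitro group.
Amine appears at: CH2NHCH2, CH2NHCH2, CH(CH2NH2), CH2NHCH2 → 4.

4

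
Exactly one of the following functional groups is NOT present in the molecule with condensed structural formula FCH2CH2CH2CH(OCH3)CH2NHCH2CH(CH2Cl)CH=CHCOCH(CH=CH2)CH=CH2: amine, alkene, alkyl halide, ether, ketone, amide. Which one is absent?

amide

alkene: present (CH=CH — C=C double bond → alkene).
amine: present (CH2NHCH2 — C–N–C with sp³ carbons and no adjacent C=O → amine (secondary)).
alkyl halide: present (FCH2 — halogen on an sp³ carbon → alkyl halide).
ether: present (CH(OCH3) — pendant –OCH3: C–O–C with sp³ C, no adjacent C=O → ether).
ketone: present (CO — –C(=O)– with carbon on both sides → ketone).
amide: no segment matches this pattern.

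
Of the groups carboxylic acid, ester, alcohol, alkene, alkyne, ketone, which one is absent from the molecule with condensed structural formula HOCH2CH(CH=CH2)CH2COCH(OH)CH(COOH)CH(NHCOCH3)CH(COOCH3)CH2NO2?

alkyne

carboxylic acid: present (CH(COOH) — pendant –COOH: carbonyl C bonded to C and –OH → carboxylic acid).
ketone: present (CO — –C(=O)– with carbon on both sides → ketone).
alkene: present (CH(CH=CH2) — pendant –CH=CH2: C=C double bond → alkene).
ester: present (CH(COOCH3) — pendant –COOCH3: carbonyl C bonded to C and –OCH3 → ester).
alcohol: present (HOCH2 — HO– on an sp³ carbon → alcohol).
alkyne: no segment matches this pattern.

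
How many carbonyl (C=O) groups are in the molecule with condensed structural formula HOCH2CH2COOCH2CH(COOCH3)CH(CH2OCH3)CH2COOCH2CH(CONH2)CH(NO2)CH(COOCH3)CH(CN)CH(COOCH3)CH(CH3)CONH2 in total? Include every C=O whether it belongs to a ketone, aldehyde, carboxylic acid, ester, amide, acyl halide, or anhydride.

CH2COOCH2: ester, 1 C=O (running total 1).
CH(COOCH3): ester, 1 C=O (running total 2).
CH2COOCH2: ester, 1 C=O (running total 3).
CH(CONH2): amide, 1 C=O (running total 4).
CH(COOCH3): ester, 1 C=O (running total 5).
CH(COOCH3): ester, 1 C=O (running total 6).
CONH2: amide, 1 C=O (running total 7).

7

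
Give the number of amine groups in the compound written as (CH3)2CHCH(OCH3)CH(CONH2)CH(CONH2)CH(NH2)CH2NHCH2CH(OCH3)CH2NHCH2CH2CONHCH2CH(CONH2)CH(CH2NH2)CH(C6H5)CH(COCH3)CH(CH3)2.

4

Working along the chain:
  CH(OCH3): pendant –OCH3: C–O–C with sp³ C, no adjacent C=O → ether.
  CH(CONH2): pendant –CONH2: carbonyl C bonded to C and N → amide.
  CH(CONH2): pendant –CONH2: carbonyl C bonded to C and N → amide.
  CH(NH2): –NH2 on an sp³ carbon with no adjacent C=O → amine.
  CH2NHCH2: C–N–C with sp³ carbons and no adjacent C=O → amine (secondary).
  CH(OCH3): pendant –OCH3: C–O–C with sp³ C, no adjacent C=O → ether.
  CH2NHCH2: C–N–C with sp³ carbons and no adjacent C=O → amine (secondary).
  CH2CONHCH2: –C(=O)–N– linkage → amide (the N is not an amine).
  CH(CONH2): pendant –CONH2: carbonyl C bonded to C and N → amide.
  CH(CH2NH2): pendant –CH2NH2: N on sp³ C, no adjacent C=O → amine.
  CH(C6H5): pendant –C6H5: benzene ring → arene.
  CH(COCH3): pendant –COCH3: carbonyl C bonded to two carbons → ketone.
Amine appears at: CH(NH2), CH2NHCH2, CH2NHCH2, CH(CH2NH2) → 4.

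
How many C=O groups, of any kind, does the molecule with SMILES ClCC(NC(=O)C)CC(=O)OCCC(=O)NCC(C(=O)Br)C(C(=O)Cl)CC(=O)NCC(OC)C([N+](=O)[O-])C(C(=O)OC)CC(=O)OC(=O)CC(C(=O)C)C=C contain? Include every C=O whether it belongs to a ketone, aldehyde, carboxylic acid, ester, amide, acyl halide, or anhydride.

10

CH(NHCOCH3): amide, 1 C=O (running total 1).
CH2COOCH2: ester, 1 C=O (running total 2).
CH2CONHCH2: amide, 1 C=O (running total 3).
CH(COBr): acyl halide, 1 C=O (running total 4).
CH(COCl): acyl halide, 1 C=O (running total 5).
CH2CONHCH2: amide, 1 C=O (running total 6).
CH(COOCH3): ester, 1 C=O (running total 7).
CH2CO-O-COCH2: anhydride, 2 C=O (running total 9).
CH(COCH3): ketone, 1 C=O (running total 10).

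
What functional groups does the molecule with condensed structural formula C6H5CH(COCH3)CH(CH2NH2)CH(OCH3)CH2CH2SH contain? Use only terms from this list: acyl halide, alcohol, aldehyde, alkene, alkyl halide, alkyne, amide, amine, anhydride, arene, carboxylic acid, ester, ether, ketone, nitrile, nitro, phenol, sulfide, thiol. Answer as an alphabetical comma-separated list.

C6H5– phenyl ring → arene.
pendant –COCH3: carbonyl C bonded to two carbons → ketone.
pendant –CH2NH2: N on sp³ C, no adjacent C=O → amine.
pendant –OCH3: C–O–C with sp³ C, no adjacent C=O → ether.
–SH on an sp³ carbon → thiol.

amine, arene, ether, ketone, thiol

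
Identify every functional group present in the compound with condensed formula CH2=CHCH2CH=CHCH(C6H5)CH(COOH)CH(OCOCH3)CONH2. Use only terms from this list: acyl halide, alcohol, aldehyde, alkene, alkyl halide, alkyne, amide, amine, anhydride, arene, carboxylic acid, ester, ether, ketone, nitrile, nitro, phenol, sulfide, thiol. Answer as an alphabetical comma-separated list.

alkene, amide, arene, carboxylic acid, ester

Taking each segment in turn:
  CH2=CH: C=C double bond → alkene.
  CH=CH: C=C double bond → alkene.
  CH(C6H5): pendant –C6H5: benzene ring → arene.
  CH(COOH): pendant –COOH: carbonyl C bonded to C and –OH → carboxylic acid.
  CH(OCOCH3): pendant –OC(=O)CH3: an acyloxy group → ester.
  CONH2: –C(=O)NH2: carbonyl C bonded to C and to N → amide (the N is not a separate amine).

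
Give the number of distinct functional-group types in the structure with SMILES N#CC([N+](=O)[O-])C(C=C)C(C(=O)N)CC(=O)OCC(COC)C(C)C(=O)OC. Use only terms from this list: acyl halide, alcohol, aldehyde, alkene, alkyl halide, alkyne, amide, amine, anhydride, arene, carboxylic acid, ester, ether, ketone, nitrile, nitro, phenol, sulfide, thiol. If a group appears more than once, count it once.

N≡C–: carbon triple-bonded to nitrogen → nitrile.
–NO2 on an sp³ carbon → nitro (the N=O is not a carbonyl).
pendant –CH=CH2: C=C double bond → alkene.
pendant –CONH2: carbonyl C bonded to C and N → amide.
–C(=O)–O–C with C on the carbonyl side → ester.
pendant –CH2OCH3: C–O–C linkage → ether.
–C(=O)OCH3: carbonyl C bonded to C and to –OCH3 → ester (not ketone + ether).
Distinct types present: alkene, amide, ester, ether, nitrile, nitro.

6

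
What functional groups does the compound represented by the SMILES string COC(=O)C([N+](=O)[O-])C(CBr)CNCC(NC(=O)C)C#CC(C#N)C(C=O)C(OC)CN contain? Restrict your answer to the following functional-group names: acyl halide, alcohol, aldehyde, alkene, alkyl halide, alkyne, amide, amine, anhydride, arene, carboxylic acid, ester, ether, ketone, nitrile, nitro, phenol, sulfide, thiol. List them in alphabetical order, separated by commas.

aldehyde, alkyl halide, alkyne, amide, amine, ester, ether, nitrile, nitro

Reading the structure from left to right:
  CH3OOC: CH3O–C(=O)–: carbonyl C bonded to C and to –OCH3 → ester (not ketone + ether).
  CH(NO2): –NO2 on an sp³ carbon → nitro (the N=O is not a carbonyl).
  CH(CH2Br): pendant –CH2X: halogen on sp³ carbon → alkyl halide.
  CH2NHCH2: C–N–C with sp³ carbons and no adjacent C=O → amine (secondary).
  CH(NHCOCH3): pendant –NHC(=O)CH3: N bonded to a carbonyl → amide (not amine).
  C≡C: C≡C triple bond → alkyne.
  CH(CN): pendant –C≡N: nitrile.
  CH(CHO): pendant –CHO: carbonyl C bonded to C and H → aldehyde.
  CH(OCH3): pendant –OCH3: C–O–C with sp³ C, no adjacent C=O → ether.
  CH2NH2: –NH2 on an sp³ carbon with no adjacent C=O → amine.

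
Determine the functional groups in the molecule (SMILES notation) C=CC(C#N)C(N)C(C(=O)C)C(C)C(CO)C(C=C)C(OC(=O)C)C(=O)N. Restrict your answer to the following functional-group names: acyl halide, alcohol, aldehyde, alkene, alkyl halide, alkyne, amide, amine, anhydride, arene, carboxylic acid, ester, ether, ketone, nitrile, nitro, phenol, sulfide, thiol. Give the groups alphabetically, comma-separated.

C=C double bond → alkene.
pendant –C≡N: nitrile.
–NH2 on an sp³ carbon with no adjacent C=O → amine.
pendant –COCH3: carbonyl C bonded to two carbons → ketone.
pendant –CH2OH on an sp³ backbone C → alcohol.
pendant –CH=CH2: C=C double bond → alkene.
pendant –OC(=O)CH3: an acyloxy group → ester.
–C(=O)NH2: carbonyl C bonded to C and to N → amide (the N is not a separate amine).

alcohol, alkene, amide, amine, ester, ketone, nitrile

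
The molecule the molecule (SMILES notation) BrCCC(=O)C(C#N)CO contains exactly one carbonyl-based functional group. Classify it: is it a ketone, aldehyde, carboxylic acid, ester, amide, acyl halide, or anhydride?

The carbonyl is in the CO segment: –C(=O)– with carbon on both sides → ketone.

ketone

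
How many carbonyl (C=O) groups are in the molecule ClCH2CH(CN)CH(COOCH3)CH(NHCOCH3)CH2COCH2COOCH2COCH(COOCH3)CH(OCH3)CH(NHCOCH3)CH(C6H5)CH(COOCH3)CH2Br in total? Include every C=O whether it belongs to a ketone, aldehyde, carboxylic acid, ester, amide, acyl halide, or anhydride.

CH(COOCH3): ester, 1 C=O (running total 1).
CH(NHCOCH3): amide, 1 C=O (running total 2).
CO: ketone, 1 C=O (running total 3).
CH2COOCH2: ester, 1 C=O (running total 4).
CO: ketone, 1 C=O (running total 5).
CH(COOCH3): ester, 1 C=O (running total 6).
CH(NHCOCH3): amide, 1 C=O (running total 7).
CH(COOCH3): ester, 1 C=O (running total 8).

8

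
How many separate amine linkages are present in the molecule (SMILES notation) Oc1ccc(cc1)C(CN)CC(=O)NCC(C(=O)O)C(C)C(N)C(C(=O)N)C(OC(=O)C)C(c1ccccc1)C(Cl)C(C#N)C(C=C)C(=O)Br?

–OH attached directly to an aromatic ring → phenol (not alcohol); the ring itself is an arene.
pendant –CH2NH2: N on sp³ C, no adjacent C=O → amine.
–C(=O)–N– linkage → amide (the N is not an amine).
pendant –COOH: carbonyl C bonded to C and –OH → carboxylic acid.
–NH2 on an sp³ carbon with no adjacent C=O → amine.
pendant –CONH2: carbonyl C bonded to C and N → amide.
pendant –OC(=O)CH3: an acyloxy group → ester.
pendant –C6H5: benzene ring → arene.
halogen on an sp³ carbon → alkyl halide.
pendant –C≡N: nitrile.
pendant –CH=CH2: C=C double bond → alkene.
–C(=O)Br: carbonyl C bonded to C and to a halogen → acyl halide (not alkyl halide).
Amine appears at: CH(CH2NH2), CH(NH2) → 2.

2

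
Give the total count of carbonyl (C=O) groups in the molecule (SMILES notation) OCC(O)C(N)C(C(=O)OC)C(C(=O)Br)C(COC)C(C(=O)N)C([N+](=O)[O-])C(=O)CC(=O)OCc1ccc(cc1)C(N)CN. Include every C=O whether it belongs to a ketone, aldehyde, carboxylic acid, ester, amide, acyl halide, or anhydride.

CH(COOCH3): ester, 1 C=O (running total 1).
CH(COBr): acyl halide, 1 C=O (running total 2).
CH(CONH2): amide, 1 C=O (running total 3).
CO: ketone, 1 C=O (running total 4).
CH2COOCH2: ester, 1 C=O (running total 5).

5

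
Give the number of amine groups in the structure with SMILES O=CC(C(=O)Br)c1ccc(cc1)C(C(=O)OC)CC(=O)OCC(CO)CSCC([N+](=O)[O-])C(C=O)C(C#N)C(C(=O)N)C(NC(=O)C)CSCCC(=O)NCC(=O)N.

0

Taking each segment in turn:
  OHC: terminal –CHO: carbonyl C bonded to H and C → aldehyde.
  CH(COBr): pendant –C(=O)X: carbonyl C bonded to C and halogen → acyl halide.
  C6H4: para-disubstituted benzene ring → arene.
  CH(COOCH3): pendant –COOCH3: carbonyl C bonded to C and –OCH3 → ester.
  CH2COOCH2: –C(=O)–O–C with C on the carbonyl side → ester.
  CH(CH2OH): pendant –CH2OH on an sp³ backbone C → alcohol.
  CH2SCH2: C–S–C linkage → sulfide (thioether).
  CH(NO2): –NO2 on an sp³ carbon → nitro (the N=O is not a carbonyl).
  CH(CHO): pendant –CHO: carbonyl C bonded to C and H → aldehyde.
  CH(CN): pendant –C≡N: nitrile.
  CH(CONH2): pendant –CONH2: carbonyl C bonded to C and N → amide.
  CH(NHCOCH3): pendant –NHC(=O)CH3: N bonded to a carbonyl → amide (not amine).
  CH2SCH2: C–S–C linkage → sulfide (thioether).
  CH2CONHCH2: –C(=O)–N– linkage → amide (the N is not an amine).
  CONH2: –C(=O)NH2: carbonyl C bonded to C and to N → amide (the N is not a separate amine).
No segment is a amine: CH(NO2) is nitro, not amine; CH(CN) is nitrile, not amine; CH(CONH2) is amide, not amine. → 0.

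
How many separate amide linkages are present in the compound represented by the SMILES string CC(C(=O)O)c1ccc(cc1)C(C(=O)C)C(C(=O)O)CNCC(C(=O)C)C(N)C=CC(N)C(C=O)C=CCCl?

pendant –COOH: carbonyl C bonded to C and –OH → carboxylic acid.
para-disubstituted benzene ring → arene.
pendant –COCH3: carbonyl C bonded to two carbons → ketone.
pendant –COOH: carbonyl C bonded to C and –OH → carboxylic acid.
C–N–C with sp³ carbons and no adjacent C=O → amine (secondary).
pendant –COCH3: carbonyl C bonded to two carbons → ketone.
–NH2 on an sp³ carbon with no adjacent C=O → amine.
C=C double bond → alkene.
–NH2 on an sp³ carbon with no adjacent C=O → amine.
pendant –CHO: carbonyl C bonded to C and H → aldehyde.
C=C double bond → alkene.
halogen on an sp³ carbon → alkyl halide.
No segment is a amide: CH2NHCH2 is amine, not amide; CH(NH2) is amine, not amide; CH(NH2) is amine, not amide. → 0.

0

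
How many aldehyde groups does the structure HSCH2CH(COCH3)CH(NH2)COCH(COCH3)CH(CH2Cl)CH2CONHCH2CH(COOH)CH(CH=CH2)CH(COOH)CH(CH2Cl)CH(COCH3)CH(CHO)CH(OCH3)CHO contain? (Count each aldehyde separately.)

Working along the chain:
  HSCH2: –SH on an sp³ carbon → thiol.
  CH(COCH3): pendant –COCH3: carbonyl C bonded to two carbons → ketone.
  CH(NH2): –NH2 on an sp³ carbon with no adjacent C=O → amine.
  CO: –C(=O)– with carbon on both sides → ketone.
  CH(COCH3): pendant –COCH3: carbonyl C bonded to two carbons → ketone.
  CH(CH2Cl): pendant –CH2X: halogen on sp³ carbon → alkyl halide.
  CH2CONHCH2: –C(=O)–N– linkage → amide (the N is not an amine).
  CH(COOH): pendant –COOH: carbonyl C bonded to C and –OH → carboxylic acid.
  CH(CH=CH2): pendant –CH=CH2: C=C double bond → alkene.
  CH(COOH): pendant –COOH: carbonyl C bonded to C and –OH → carboxylic acid.
  CH(CH2Cl): pendant –CH2X: halogen on sp³ carbon → alkyl halide.
  CH(COCH3): pendant –COCH3: carbonyl C bonded to two carbons → ketone.
  CH(CHO): pendant –CHO: carbonyl C bonded to C and H → aldehyde.
  CH(OCH3): pendant –OCH3: C–O–C with sp³ C, no adjacent C=O → ether.
  CHO: terminal –CHO: carbonyl C bonded to H and C → aldehyde.
Aldehyde appears at: CH(CHO), CHO → 2.

2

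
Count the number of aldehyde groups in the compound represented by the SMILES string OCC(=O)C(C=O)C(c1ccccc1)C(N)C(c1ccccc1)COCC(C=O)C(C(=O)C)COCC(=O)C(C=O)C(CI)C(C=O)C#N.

HO– on an sp³ carbon → alcohol.
–C(=O)– with carbon on both sides → ketone.
pendant –CHO: carbonyl C bonded to C and H → aldehyde.
pendant –C6H5: benzene ring → arene.
–NH2 on an sp³ carbon with no adjacent C=O → amine.
pendant –C6H5: benzene ring → arene.
C–O–C with sp³ carbons on both sides and no adjacent C=O → ether.
pendant –CHO: carbonyl C bonded to C and H → aldehyde.
pendant –COCH3: carbonyl C bonded to two carbons → ketone.
C–O–C with sp³ carbons on both sides and no adjacent C=O → ether.
–C(=O)– with carbon on both sides → ketone.
pendant –CHO: carbonyl C bonded to C and H → aldehyde.
pendant –CH2X: halogen on sp³ carbon → alkyl halide.
pendant –CHO: carbonyl C bonded to C and H → aldehyde.
–C≡N: carbon triple-bonded to nitrogen → nitrile.
Aldehyde appears at: CH(CHO), CH(CHO), CH(CHO), CH(CHO) → 4.

4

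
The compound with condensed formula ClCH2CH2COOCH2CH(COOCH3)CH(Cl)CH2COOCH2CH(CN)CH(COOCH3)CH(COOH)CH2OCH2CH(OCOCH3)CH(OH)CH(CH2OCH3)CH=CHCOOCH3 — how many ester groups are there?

Taking each segment in turn:
  ClCH2: halogen on an sp³ carbon → alkyl halide.
  CH2COOCH2: –C(=O)–O–C with C on the carbonyl side → ester.
  CH(COOCH3): pendant –COOCH3: carbonyl C bonded to C and –OCH3 → ester.
  CH(Cl): halogen on an sp³ carbon → alkyl halide.
  CH2COOCH2: –C(=O)–O–C with C on the carbonyl side → ester.
  CH(CN): pendant –C≡N: nitrile.
  CH(COOCH3): pendant –COOCH3: carbonyl C bonded to C and –OCH3 → ester.
  CH(COOH): pendant –COOH: carbonyl C bonded to C and –OH → carboxylic acid.
  CH2OCH2: C–O–C with sp³ carbons on both sides and no adjacent C=O → ether.
  CH(OCOCH3): pendant –OC(=O)CH3: an acyloxy group → ester.
  CH(OH): –OH on an sp³ carbon → alcohol (secondary).
  CH(CH2OCH3): pendant –CH2OCH3: C–O–C linkage → ether.
  CH=CH: C=C double bond → alkene.
  COOCH3: –C(=O)OCH3: carbonyl C bonded to C and to –OCH3 → ester (not ketone + ether).
Ester appears at: CH2COOCH2, CH(COOCH3), CH2COOCH2, CH(COOCH3), CH(OCOCH3), COOCH3 → 6.

6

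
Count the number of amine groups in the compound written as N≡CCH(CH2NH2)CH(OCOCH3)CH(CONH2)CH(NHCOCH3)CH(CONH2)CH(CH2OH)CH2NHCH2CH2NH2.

3

N≡C–: carbon triple-bonded to nitrogen → nitrile.
pendant –CH2NH2: N on sp³ C, no adjacent C=O → amine.
pendant –OC(=O)CH3: an acyloxy group → ester.
pendant –CONH2: carbonyl C bonded to C and N → amide.
pendant –NHC(=O)CH3: N bonded to a carbonyl → amide (not amine).
pendant –CONH2: carbonyl C bonded to C and N → amide.
pendant –CH2OH on an sp³ backbone C → alcohol.
C–N–C with sp³ carbons and no adjacent C=O → amine (secondary).
–NH2 on an sp³ carbon with no adjacent C=O → amine.
Amine appears at: CH(CH2NH2), CH2NHCH2, CH2NH2 → 3.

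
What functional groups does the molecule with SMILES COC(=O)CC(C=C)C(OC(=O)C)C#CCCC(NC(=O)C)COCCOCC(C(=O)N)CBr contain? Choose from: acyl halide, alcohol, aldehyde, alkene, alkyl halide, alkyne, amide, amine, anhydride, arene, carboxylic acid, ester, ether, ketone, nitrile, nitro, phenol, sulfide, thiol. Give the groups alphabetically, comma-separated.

alkene, alkyl halide, alkyne, amide, ester, ether

Taking each segment in turn:
  CH3OOC: CH3O–C(=O)–: carbonyl C bonded to C and to –OCH3 → ester (not ketone + ether).
  CH(CH=CH2): pendant –CH=CH2: C=C double bond → alkene.
  CH(OCOCH3): pendant –OC(=O)CH3: an acyloxy group → ester.
  C≡C: C≡C triple bond → alkyne.
  CH(NHCOCH3): pendant –NHC(=O)CH3: N bonded to a carbonyl → amide (not amine).
  CH2OCH2: C–O–C with sp³ carbons on both sides and no adjacent C=O → ether.
  CH2OCH2: C–O–C with sp³ carbons on both sides and no adjacent C=O → ether.
  CH(CONH2): pendant –CONH2: carbonyl C bonded to C and N → amide.
  CH2Br: halogen on an sp³ carbon → alkyl halide.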